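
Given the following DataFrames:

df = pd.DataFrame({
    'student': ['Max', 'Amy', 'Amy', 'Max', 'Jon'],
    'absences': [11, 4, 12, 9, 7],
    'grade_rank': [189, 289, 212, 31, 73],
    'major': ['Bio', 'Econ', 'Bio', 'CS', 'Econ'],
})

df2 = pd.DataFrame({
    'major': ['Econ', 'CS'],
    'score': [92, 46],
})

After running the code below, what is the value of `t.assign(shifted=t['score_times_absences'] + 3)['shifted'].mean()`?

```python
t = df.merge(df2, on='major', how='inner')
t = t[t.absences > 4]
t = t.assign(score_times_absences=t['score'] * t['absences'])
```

532.0

merge on 'major' (how='inner') → 3 rows:
  student  absences  grade_rank major  score
0     Amy         4         289  Econ     92
1     Max         9          31    CS     46
2     Jon         7          73  Econ     92
filter rows where absences > 4:
  student  absences  grade_rank major  score
1     Max         9          31    CS     46
2     Jon         7          73  Econ     92
add column score_times_absences = t['score'] * t['absences']:
  student  absences  grade_rank major  score  score_times_absences
1     Max         9          31    CS     46                   414
2     Jon         7          73  Econ     92                   644
add column shifted = t['score_times_absences'] + 3:
  student  absences  grade_rank major  score  score_times_absences  shifted
1     Max         9          31    CS     46                   414      417
2     Jon         7          73  Econ     92                   644      647
Finally, mean of column 'shifted' = 532.0.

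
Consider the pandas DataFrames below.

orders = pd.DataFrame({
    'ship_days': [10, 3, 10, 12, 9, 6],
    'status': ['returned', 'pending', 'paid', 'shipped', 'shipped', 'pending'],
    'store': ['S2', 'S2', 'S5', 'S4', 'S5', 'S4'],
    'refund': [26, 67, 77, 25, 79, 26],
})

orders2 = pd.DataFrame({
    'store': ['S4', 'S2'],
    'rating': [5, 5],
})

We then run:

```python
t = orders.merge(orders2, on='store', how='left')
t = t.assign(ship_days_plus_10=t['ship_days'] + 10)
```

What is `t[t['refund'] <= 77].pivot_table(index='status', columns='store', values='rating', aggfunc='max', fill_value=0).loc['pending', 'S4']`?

5.0

merge on 'store' (how='left') → 6 rows:
   ship_days    status store  refund  rating
0         10  returned    S2      26     5.0
1          3   pending    S2      67     5.0
2         10      paid    S5      77     NaN
3         12   shipped    S4      25     5.0
4          9   shipped    S5      79     NaN
5          6   pending    S4      26     5.0
add column ship_days_plus_10 = t['ship_days'] + 10:
   ship_days    status store  refund  rating  ship_days_plus_10
0         10  returned    S2      26     5.0                 20
1          3   pending    S2      67     5.0                 13
2         10      paid    S5      77     NaN                 20
3         12   shipped    S4      25     5.0                 22
4          9   shipped    S5      79     NaN                 19
5          6   pending    S4      26     5.0                 16
filter rows where refund <= 77:
   ship_days    status store  refund  rating  ship_days_plus_10
0         10  returned    S2      26     5.0                 20
1          3   pending    S2      67     5.0                 13
2         10      paid    S5      77     NaN                 20
3         12   shipped    S4      25     5.0                 22
5          6   pending    S4      26     5.0                 16
pivot: rows=status, cols=store, max(rating):
store      S2   S4
status            
pending   5.0  5.0
returned  5.0  0.0
shipped   0.0  5.0
Finally, value at row 'pending', column 'S4' = 5.0.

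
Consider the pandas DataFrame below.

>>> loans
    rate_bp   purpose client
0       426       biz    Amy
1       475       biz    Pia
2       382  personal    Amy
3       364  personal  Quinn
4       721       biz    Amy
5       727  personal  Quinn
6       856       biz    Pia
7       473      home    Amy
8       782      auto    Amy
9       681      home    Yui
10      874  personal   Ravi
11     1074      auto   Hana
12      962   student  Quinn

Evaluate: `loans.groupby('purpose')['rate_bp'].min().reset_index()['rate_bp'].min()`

group by purpose, min of rate_bp:
purpose
auto        782
biz         426
home        473
personal    364
student     962
Name: rate_bp, dtype: int64
reset_index():
    purpose  rate_bp
0      auto      782
1       biz      426
2      home      473
3  personal      364
4   student      962
Reading off the min of column 'rate_bp', we get 364.

364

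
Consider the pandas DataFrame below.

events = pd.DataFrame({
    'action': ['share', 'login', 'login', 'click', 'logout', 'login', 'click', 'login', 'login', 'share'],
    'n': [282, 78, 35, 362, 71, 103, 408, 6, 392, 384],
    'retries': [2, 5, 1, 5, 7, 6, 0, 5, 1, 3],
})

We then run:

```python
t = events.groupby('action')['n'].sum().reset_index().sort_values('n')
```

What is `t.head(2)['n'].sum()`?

685

group by action, sum of n:
action
click     770
login     614
logout     71
share     666
Name: n, dtype: int64
reset_index():
   action    n
0   click  770
1   login  614
2  logout   71
3   share  666
sort by n:
   action    n
2  logout   71
1   login  614
3   share  666
0   click  770
take first 2 rows:
   action    n
2  logout   71
1   login  614
Finally, sum of column 'n' = 685.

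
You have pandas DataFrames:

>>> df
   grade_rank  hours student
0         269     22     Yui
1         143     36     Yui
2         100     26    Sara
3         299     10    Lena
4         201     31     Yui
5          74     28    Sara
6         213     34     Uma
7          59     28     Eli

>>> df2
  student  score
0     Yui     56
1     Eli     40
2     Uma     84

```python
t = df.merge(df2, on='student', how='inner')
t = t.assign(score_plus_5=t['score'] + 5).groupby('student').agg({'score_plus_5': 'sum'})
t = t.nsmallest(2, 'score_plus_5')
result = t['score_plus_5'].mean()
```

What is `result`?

merge on 'student' (how='inner') → 5 rows:
   grade_rank  hours student  score
0         269     22     Yui     56
1         143     36     Yui     56
2         201     31     Yui     56
3         213     34     Uma     84
4          59     28     Eli     40
add column score_plus_5 = t['score'] + 5:
   grade_rank  hours student  score  score_plus_5
0         269     22     Yui     56            61
1         143     36     Yui     56            61
2         201     31     Yui     56            61
3         213     34     Uma     84            89
4          59     28     Eli     40            45
group by student, sum of score_plus_5:
         score_plus_5
student              
Eli                45
Uma                89
Yui               183
take 2 rows with smallest score_plus_5:
         score_plus_5
student              
Eli                45
Uma                89
Reading off the mean of column 'score_plus_5', we get 67.0.

67.0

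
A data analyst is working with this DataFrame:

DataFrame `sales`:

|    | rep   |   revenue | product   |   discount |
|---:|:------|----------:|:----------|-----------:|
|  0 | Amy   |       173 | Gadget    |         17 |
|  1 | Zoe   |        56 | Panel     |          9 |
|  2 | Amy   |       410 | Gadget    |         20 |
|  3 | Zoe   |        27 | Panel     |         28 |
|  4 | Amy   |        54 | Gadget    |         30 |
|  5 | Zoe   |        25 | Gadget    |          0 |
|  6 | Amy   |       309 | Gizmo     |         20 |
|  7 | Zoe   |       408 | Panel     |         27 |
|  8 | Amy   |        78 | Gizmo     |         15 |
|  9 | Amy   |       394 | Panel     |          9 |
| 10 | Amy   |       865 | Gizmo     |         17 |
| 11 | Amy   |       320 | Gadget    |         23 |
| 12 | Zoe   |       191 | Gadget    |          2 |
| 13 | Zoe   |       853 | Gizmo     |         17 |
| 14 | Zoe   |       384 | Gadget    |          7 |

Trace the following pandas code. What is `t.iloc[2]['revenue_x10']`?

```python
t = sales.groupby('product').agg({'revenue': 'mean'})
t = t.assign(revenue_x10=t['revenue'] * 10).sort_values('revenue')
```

5262.5

group by product, mean of revenue:
            revenue
product            
Gadget   222.428571
Gizmo    526.250000
Panel    221.250000
add column revenue_x10 = t['revenue'] * 10:
            revenue  revenue_x10
product                         
Gadget   222.428571  2224.285714
Gizmo    526.250000  5262.500000
Panel    221.250000  2212.500000
sort by revenue:
            revenue  revenue_x10
product                         
Panel    221.250000  2212.500000
Gadget   222.428571  2224.285714
Gizmo    526.250000  5262.500000
Then the value at position 2, column 'revenue_x10': 5262.5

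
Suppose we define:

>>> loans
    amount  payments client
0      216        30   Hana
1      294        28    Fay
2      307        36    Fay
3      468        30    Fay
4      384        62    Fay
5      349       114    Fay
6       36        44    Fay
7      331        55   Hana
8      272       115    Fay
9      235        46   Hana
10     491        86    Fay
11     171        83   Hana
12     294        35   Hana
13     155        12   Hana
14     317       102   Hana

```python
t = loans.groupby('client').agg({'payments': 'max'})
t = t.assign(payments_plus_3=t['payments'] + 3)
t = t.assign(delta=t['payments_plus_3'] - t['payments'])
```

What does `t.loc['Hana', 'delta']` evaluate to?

3

group by client, max of payments:
        payments
client          
Fay          115
Hana         102
add column payments_plus_3 = t['payments'] + 3:
        payments  payments_plus_3
client                           
Fay          115              118
Hana         102              105
add column delta = t['payments_plus_3'] - t['payments']:
        payments  payments_plus_3  delta
client                                  
Fay          115              118      3
Hana         102              105      3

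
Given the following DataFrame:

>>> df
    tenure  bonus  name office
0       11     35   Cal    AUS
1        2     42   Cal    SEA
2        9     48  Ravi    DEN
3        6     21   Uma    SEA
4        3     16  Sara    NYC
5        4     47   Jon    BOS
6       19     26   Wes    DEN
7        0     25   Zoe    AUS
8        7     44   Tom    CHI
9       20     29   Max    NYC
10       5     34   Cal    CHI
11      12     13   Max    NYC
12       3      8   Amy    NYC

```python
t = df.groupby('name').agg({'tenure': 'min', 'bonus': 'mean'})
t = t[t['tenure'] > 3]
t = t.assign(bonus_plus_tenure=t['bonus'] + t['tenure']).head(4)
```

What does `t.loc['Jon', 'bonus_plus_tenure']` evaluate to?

51.0

group by name: min(tenure), mean(bonus):
      tenure  bonus
name               
Amy        3    8.0
Cal        2   37.0
Jon        4   47.0
Max       12   21.0
Ravi       9   48.0
Sara       3   16.0
Tom        7   44.0
Uma        6   21.0
Wes       19   26.0
Zoe        0   25.0
filter rows where tenure > 3:
      tenure  bonus
name               
Jon        4   47.0
Max       12   21.0
Ravi       9   48.0
Tom        7   44.0
Uma        6   21.0
Wes       19   26.0
add column bonus_plus_tenure = t['bonus'] + t['tenure']:
      tenure  bonus  bonus_plus_tenure
name                                  
Jon        4   47.0               51.0
Max       12   21.0               33.0
Ravi       9   48.0               57.0
Tom        7   44.0               51.0
Uma        6   21.0               27.0
Wes       19   26.0               45.0
take first 4 rows:
      tenure  bonus  bonus_plus_tenure
name                                  
Jon        4   47.0               51.0
Max       12   21.0               33.0
Ravi       9   48.0               57.0
Tom        7   44.0               51.0
Hence 51.0.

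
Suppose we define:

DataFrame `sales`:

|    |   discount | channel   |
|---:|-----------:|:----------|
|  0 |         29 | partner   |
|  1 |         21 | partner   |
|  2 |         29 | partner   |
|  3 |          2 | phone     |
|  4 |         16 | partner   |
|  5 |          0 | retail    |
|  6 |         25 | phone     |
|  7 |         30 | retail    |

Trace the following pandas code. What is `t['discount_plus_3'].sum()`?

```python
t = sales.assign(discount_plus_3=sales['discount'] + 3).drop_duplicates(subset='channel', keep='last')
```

80

add column discount_plus_3 = sales['discount'] + 3:
   discount  channel  discount_plus_3
0        29  partner               32
1        21  partner               24
2        29  partner               32
3         2    phone                5
4        16  partner               19
5         0   retail                3
6        25    phone               28
7        30   retail               33
drop duplicate channel (keep=last):
   discount  channel  discount_plus_3
4        16  partner               19
6        25    phone               28
7        30   retail               33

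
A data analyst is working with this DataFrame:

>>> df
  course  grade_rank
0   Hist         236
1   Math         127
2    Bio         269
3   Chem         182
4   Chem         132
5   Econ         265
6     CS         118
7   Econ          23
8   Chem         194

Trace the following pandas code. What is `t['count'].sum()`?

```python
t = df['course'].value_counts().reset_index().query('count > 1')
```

5

value_counts of course:
course
Chem    3
Econ    2
Hist    1
Math    1
Bio     1
CS      1
Name: count, dtype: int64
reset_index():
  course  count
0   Chem      3
1   Econ      2
2   Hist      1
3   Math      1
4    Bio      1
5     CS      1
filter rows where count > 1:
  course  count
0   Chem      3
1   Econ      2
Reading off the sum of column 'count', we get 5.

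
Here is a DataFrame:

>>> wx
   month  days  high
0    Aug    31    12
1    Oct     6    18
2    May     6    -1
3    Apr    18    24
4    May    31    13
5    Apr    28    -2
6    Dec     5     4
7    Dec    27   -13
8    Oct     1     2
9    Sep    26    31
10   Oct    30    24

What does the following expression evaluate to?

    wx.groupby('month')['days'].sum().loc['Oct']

37

group by month, sum of days:
month
Apr    46
Aug    31
Dec    32
May    37
Oct    37
Sep    26
Name: days, dtype: int64
Then the value at index 'Oct': 37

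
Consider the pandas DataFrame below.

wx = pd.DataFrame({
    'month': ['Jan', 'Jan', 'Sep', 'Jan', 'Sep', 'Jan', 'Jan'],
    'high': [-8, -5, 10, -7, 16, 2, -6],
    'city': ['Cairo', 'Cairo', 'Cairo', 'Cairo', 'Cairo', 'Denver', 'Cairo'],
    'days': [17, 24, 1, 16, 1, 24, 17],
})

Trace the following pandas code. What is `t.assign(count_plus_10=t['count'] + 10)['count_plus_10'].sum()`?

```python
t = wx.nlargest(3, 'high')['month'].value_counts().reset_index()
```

take 3 rows with largest high:
  month  high    city  days
4   Sep    16   Cairo     1
2   Sep    10   Cairo     1
5   Jan     2  Denver    24
value_counts of month:
month
Sep    2
Jan    1
Name: count, dtype: int64
reset_index():
  month  count
0   Sep      2
1   Jan      1
add column count_plus_10 = t['count'] + 10:
  month  count  count_plus_10
0   Sep      2             12
1   Jan      1             11
Hence 23.

23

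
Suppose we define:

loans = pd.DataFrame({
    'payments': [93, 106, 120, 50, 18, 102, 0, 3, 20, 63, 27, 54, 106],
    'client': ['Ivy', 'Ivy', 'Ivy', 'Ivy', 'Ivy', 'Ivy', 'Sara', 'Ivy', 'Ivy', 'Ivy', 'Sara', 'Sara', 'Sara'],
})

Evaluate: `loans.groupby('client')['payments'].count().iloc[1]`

group by client, count of payments:
client
Ivy     9
Sara    4
Name: payments, dtype: int64

4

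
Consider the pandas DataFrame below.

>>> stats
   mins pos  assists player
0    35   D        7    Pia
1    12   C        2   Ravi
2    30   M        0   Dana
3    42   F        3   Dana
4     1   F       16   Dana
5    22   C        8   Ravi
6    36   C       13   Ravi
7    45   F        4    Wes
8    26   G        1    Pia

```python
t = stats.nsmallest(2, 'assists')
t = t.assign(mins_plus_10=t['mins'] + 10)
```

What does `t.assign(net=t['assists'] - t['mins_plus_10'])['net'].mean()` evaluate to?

-37.5

take 2 rows with smallest assists:
   mins pos  assists player
2    30   M        0   Dana
8    26   G        1    Pia
add column mins_plus_10 = t['mins'] + 10:
   mins pos  assists player  mins_plus_10
2    30   M        0   Dana            40
8    26   G        1    Pia            36
add column net = t['assists'] - t['mins_plus_10']:
   mins pos  assists player  mins_plus_10  net
2    30   M        0   Dana            40  -40
8    26   G        1    Pia            36  -35
Finally, mean of column 'net' = -37.5.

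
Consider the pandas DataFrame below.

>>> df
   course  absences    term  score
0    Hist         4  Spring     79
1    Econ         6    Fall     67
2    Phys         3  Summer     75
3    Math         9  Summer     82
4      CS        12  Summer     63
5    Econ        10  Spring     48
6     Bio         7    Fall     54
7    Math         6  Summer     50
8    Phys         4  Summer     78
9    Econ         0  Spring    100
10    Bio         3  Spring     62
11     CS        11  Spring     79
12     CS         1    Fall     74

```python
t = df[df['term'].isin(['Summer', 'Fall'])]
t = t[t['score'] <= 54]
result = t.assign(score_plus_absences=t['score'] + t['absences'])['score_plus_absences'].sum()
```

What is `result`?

filter rows where term in ['Summer', 'Fall']:
   course  absences    term  score
1    Econ         6    Fall     67
2    Phys         3  Summer     75
3    Math         9  Summer     82
4      CS        12  Summer     63
6     Bio         7    Fall     54
7    Math         6  Summer     50
8    Phys         4  Summer     78
12     CS         1    Fall     74
filter rows where score <= 54:
  course  absences    term  score
6    Bio         7    Fall     54
7   Math         6  Summer     50
add column score_plus_absences = t['score'] + t['absences']:
  course  absences    term  score  score_plus_absences
6    Bio         7    Fall     54                   61
7   Math         6  Summer     50                   56
The sum of column 'score_plus_absences' is 117.

117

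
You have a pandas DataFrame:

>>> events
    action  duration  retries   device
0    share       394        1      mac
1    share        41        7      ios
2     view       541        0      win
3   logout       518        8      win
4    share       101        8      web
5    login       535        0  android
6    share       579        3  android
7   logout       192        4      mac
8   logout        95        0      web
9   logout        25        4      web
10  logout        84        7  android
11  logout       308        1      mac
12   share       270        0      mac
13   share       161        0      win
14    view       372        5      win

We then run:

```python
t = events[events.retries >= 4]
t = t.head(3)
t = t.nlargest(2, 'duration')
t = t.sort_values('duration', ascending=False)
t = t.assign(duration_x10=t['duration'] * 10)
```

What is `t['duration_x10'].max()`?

filter rows where retries >= 4:
    action  duration  retries   device
1    share        41        7      ios
3   logout       518        8      win
4    share       101        8      web
7   logout       192        4      mac
9   logout        25        4      web
10  logout        84        7  android
14    view       372        5      win
take first 3 rows:
   action  duration  retries device
1   share        41        7    ios
3  logout       518        8    win
4   share       101        8    web
take 2 rows with largest duration:
   action  duration  retries device
3  logout       518        8    win
4   share       101        8    web
sort by duration descending:
   action  duration  retries device
3  logout       518        8    win
4   share       101        8    web
add column duration_x10 = t['duration'] * 10:
   action  duration  retries device  duration_x10
3  logout       518        8    win          5180
4   share       101        8    web          1010
So max() = 5180.

5180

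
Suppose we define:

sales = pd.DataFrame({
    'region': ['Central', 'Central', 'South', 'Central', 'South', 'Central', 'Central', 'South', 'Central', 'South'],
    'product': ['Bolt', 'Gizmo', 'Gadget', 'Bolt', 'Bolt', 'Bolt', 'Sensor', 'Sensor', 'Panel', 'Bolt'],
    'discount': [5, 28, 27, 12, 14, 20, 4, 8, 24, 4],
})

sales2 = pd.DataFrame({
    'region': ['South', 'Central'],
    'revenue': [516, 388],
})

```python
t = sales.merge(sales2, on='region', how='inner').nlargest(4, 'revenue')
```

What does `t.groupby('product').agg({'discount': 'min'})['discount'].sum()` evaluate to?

39

merge on 'region' (how='inner') → 10 rows:
    region product  discount  revenue
0  Central    Bolt         5      388
1  Central   Gizmo        28      388
2    South  Gadget        27      516
3  Central    Bolt        12      388
4    South    Bolt        14      516
5  Central    Bolt        20      388
6  Central  Sensor         4      388
7    South  Sensor         8      516
8  Central   Panel        24      388
9    South    Bolt         4      516
take 4 rows with largest revenue:
  region product  discount  revenue
2  South  Gadget        27      516
4  South    Bolt        14      516
7  South  Sensor         8      516
9  South    Bolt         4      516
group by product, min of discount:
         discount
product          
Bolt            4
Gadget         27
Sensor          8
Then the sum of column 'discount': 39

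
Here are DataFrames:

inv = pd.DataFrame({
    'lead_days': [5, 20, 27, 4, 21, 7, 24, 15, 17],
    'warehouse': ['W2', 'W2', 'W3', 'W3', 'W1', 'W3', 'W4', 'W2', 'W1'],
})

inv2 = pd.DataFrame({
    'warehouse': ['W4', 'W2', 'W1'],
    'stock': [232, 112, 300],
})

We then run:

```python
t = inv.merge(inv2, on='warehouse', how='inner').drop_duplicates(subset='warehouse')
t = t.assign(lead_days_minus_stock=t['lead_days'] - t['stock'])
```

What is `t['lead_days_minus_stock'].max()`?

merge on 'warehouse' (how='inner') → 6 rows:
   lead_days warehouse  stock
0          5        W2    112
1         20        W2    112
2         21        W1    300
3         24        W4    232
4         15        W2    112
5         17        W1    300
drop duplicate warehouse (keep=first):
   lead_days warehouse  stock
0          5        W2    112
2         21        W1    300
3         24        W4    232
add column lead_days_minus_stock = t['lead_days'] - t['stock']:
   lead_days warehouse  stock  lead_days_minus_stock
0          5        W2    112                   -107
2         21        W1    300                   -279
3         24        W4    232                   -208
So max() = -107.

-107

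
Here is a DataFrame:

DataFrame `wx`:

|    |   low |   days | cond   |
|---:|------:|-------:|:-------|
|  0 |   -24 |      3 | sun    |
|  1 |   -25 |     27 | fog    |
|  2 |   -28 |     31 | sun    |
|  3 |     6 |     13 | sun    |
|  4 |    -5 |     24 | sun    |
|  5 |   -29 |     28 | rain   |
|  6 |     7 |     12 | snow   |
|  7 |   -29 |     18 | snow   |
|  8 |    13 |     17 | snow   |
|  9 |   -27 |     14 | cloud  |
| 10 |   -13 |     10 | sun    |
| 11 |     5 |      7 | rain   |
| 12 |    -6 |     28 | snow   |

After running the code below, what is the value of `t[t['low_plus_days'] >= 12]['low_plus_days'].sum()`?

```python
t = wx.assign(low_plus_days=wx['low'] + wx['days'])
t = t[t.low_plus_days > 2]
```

add column low_plus_days = wx['low'] + wx['days']:
    low  days   cond  low_plus_days
0   -24     3    sun            -21
1   -25    27    fog              2
2   -28    31    sun              3
3     6    13    sun             19
4    -5    24    sun             19
5   -29    28   rain             -1
6     7    12   snow             19
7   -29    18   snow            -11
8    13    17   snow             30
9   -27    14  cloud            -13
10  -13    10    sun             -3
11    5     7   rain             12
12   -6    28   snow             22
filter rows where low_plus_days > 2:
    low  days  cond  low_plus_days
2   -28    31   sun              3
3     6    13   sun             19
4    -5    24   sun             19
6     7    12  snow             19
8    13    17  snow             30
11    5     7  rain             12
12   -6    28  snow             22
filter rows where low_plus_days >= 12:
    low  days  cond  low_plus_days
3     6    13   sun             19
4    -5    24   sun             19
6     7    12  snow             19
8    13    17  snow             30
11    5     7  rain             12
12   -6    28  snow             22
The sum of column 'low_plus_days' is 121.

121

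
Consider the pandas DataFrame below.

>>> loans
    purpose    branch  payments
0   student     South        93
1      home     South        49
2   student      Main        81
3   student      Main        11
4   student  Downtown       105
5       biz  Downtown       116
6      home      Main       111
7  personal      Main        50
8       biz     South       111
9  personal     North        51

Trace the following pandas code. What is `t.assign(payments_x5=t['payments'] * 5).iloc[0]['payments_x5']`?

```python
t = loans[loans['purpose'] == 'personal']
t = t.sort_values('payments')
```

filter rows where purpose == 'personal':
    purpose branch  payments
7  personal   Main        50
9  personal  North        51
sort by payments:
    purpose branch  payments
7  personal   Main        50
9  personal  North        51
add column payments_x5 = t['payments'] * 5:
    purpose branch  payments  payments_x5
7  personal   Main        50          250
9  personal  North        51          255
value at position 0, column 'payments_x5' → 250

250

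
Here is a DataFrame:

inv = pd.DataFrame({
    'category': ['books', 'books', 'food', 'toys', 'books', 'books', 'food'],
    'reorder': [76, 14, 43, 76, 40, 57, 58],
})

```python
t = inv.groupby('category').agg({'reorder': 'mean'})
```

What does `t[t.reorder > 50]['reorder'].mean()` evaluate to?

group by category, mean of reorder:
          reorder
category         
books       46.75
food        50.50
toys        76.00
filter rows where reorder > 50:
          reorder
category         
food         50.5
toys         76.0
Then the mean of column 'reorder': 63.25

63.25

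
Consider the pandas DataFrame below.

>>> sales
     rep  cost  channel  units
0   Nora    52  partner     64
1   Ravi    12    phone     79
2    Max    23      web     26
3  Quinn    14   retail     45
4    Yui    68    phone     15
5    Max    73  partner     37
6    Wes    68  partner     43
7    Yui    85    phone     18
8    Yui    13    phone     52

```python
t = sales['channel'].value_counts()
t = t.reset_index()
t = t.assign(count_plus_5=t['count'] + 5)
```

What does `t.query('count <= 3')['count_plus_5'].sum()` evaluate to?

value_counts of channel:
channel
phone      4
partner    3
web        1
retail     1
Name: count, dtype: int64
reset_index():
   channel  count
0    phone      4
1  partner      3
2      web      1
3   retail      1
add column count_plus_5 = t['count'] + 5:
   channel  count  count_plus_5
0    phone      4             9
1  partner      3             8
2      web      1             6
3   retail      1             6
filter rows where count <= 3:
   channel  count  count_plus_5
1  partner      3             8
2      web      1             6
3   retail      1             6

20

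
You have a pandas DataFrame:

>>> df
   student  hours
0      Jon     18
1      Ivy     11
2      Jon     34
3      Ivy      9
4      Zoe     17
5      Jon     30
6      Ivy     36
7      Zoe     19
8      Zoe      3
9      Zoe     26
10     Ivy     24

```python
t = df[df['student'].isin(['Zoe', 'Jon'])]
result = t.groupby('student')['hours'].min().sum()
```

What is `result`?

21

filter rows where student in ['Zoe', 'Jon']:
  student  hours
0     Jon     18
2     Jon     34
4     Zoe     17
5     Jon     30
7     Zoe     19
8     Zoe      3
9     Zoe     26
group by student, min of hours:
student
Jon    18
Zoe     3
Name: hours, dtype: int64
sum of the resulting series → 21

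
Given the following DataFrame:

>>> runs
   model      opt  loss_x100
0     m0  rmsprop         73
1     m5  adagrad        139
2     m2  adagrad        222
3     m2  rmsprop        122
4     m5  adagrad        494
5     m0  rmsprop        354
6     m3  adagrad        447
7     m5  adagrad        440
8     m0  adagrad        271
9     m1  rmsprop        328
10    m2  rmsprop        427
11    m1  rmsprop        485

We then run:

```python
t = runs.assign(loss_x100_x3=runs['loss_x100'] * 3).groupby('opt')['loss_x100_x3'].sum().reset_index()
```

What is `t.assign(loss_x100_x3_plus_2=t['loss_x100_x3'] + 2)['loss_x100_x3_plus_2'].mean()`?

5705.0

add column loss_x100_x3 = runs['loss_x100'] * 3:
   model      opt  loss_x100  loss_x100_x3
0     m0  rmsprop         73           219
1     m5  adagrad        139           417
2     m2  adagrad        222           666
3     m2  rmsprop        122           366
4     m5  adagrad        494          1482
5     m0  rmsprop        354          1062
6     m3  adagrad        447          1341
7     m5  adagrad        440          1320
8     m0  adagrad        271           813
9     m1  rmsprop        328           984
10    m2  rmsprop        427          1281
11    m1  rmsprop        485          1455
group by opt, sum of loss_x100_x3:
opt
adagrad    6039
rmsprop    5367
Name: loss_x100_x3, dtype: int64
reset_index():
       opt  loss_x100_x3
0  adagrad          6039
1  rmsprop          5367
add column loss_x100_x3_plus_2 = t['loss_x100_x3'] + 2:
       opt  loss_x100_x3  loss_x100_x3_plus_2
0  adagrad          6039                 6041
1  rmsprop          5367                 5369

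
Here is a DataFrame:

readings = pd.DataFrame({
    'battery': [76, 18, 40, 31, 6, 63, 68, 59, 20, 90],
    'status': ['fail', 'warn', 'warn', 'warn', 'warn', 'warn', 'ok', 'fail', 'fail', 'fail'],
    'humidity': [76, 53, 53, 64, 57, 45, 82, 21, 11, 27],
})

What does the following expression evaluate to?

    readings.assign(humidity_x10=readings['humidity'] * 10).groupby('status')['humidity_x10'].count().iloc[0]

add column humidity_x10 = readings['humidity'] * 10:
   battery status  humidity  humidity_x10
0       76   fail        76           760
1       18   warn        53           530
2       40   warn        53           530
3       31   warn        64           640
4        6   warn        57           570
5       63   warn        45           450
6       68     ok        82           820
7       59   fail        21           210
8       20   fail        11           110
9       90   fail        27           270
group by status, count of humidity_x10:
status
fail    4
ok      1
warn    5
Name: humidity_x10, dtype: int64
Then the value at position 0: 4

4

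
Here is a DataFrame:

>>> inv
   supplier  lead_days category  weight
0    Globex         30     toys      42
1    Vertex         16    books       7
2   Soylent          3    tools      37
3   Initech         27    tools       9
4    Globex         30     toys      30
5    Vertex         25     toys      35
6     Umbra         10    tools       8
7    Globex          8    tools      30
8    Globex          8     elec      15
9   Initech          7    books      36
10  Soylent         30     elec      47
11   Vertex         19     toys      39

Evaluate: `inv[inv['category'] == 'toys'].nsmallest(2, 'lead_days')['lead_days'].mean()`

filter rows where category == 'toys':
   supplier  lead_days category  weight
0    Globex         30     toys      42
4    Globex         30     toys      30
5    Vertex         25     toys      35
11   Vertex         19     toys      39
take 2 rows with smallest lead_days:
   supplier  lead_days category  weight
11   Vertex         19     toys      39
5    Vertex         25     toys      35
mean of column 'lead_days' → 22.0

22.0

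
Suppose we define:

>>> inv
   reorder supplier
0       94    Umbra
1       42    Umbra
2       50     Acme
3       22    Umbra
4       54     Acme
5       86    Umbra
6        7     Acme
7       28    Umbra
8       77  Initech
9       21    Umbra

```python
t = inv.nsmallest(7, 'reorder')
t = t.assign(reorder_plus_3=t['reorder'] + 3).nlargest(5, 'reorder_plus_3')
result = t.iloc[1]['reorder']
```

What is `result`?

50

take 7 rows with smallest reorder:
   reorder supplier
6        7     Acme
9       21    Umbra
3       22    Umbra
7       28    Umbra
1       42    Umbra
2       50     Acme
4       54     Acme
add column reorder_plus_3 = t['reorder'] + 3:
   reorder supplier  reorder_plus_3
6        7     Acme              10
9       21    Umbra              24
3       22    Umbra              25
7       28    Umbra              31
1       42    Umbra              45
2       50     Acme              53
4       54     Acme              57
take 5 rows with largest reorder_plus_3:
   reorder supplier  reorder_plus_3
4       54     Acme              57
2       50     Acme              53
1       42    Umbra              45
7       28    Umbra              31
3       22    Umbra              25
Hence 50.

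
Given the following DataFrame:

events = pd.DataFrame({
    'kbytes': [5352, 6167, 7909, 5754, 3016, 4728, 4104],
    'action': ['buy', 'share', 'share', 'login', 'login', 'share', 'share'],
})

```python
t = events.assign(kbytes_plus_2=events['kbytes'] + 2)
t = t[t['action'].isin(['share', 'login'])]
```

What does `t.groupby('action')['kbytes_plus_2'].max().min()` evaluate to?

add column kbytes_plus_2 = events['kbytes'] + 2:
   kbytes action  kbytes_plus_2
0    5352    buy           5354
1    6167  share           6169
2    7909  share           7911
3    5754  login           5756
4    3016  login           3018
5    4728  share           4730
6    4104  share           4106
filter rows where action in ['share', 'login']:
   kbytes action  kbytes_plus_2
1    6167  share           6169
2    7909  share           7911
3    5754  login           5756
4    3016  login           3018
5    4728  share           4730
6    4104  share           4106
group by action, max of kbytes_plus_2:
action
login    5756
share    7911
Name: kbytes_plus_2, dtype: int64
Hence 5756.

5756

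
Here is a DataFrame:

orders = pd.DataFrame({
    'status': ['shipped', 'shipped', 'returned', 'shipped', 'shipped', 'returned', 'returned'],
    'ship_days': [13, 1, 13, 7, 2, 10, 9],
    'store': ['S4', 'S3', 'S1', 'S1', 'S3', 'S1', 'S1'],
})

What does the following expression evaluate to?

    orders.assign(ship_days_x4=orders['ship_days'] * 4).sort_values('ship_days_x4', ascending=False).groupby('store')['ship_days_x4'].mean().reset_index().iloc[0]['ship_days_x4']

add column ship_days_x4 = orders['ship_days'] * 4:
     status  ship_days store  ship_days_x4
0   shipped         13    S4            52
1   shipped          1    S3             4
2  returned         13    S1            52
3   shipped          7    S1            28
4   shipped          2    S3             8
5  returned         10    S1            40
6  returned          9    S1            36
sort by ship_days_x4 descending:
     status  ship_days store  ship_days_x4
0   shipped         13    S4            52
2  returned         13    S1            52
5  returned         10    S1            40
6  returned          9    S1            36
3   shipped          7    S1            28
4   shipped          2    S3             8
1   shipped          1    S3             4
group by store, mean of ship_days_x4:
store
S1    39.0
S3     6.0
S4    52.0
Name: ship_days_x4, dtype: float64
reset_index():
  store  ship_days_x4
0    S1          39.0
1    S3           6.0
2    S4          52.0

39.0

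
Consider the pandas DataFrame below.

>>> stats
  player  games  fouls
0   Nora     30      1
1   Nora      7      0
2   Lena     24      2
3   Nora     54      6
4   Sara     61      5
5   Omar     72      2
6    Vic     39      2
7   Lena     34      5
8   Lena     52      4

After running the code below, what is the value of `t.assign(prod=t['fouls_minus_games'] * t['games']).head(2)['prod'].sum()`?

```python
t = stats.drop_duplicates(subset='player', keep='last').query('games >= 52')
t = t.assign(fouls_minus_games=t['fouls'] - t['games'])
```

drop duplicate player (keep=last):
  player  games  fouls
3   Nora     54      6
4   Sara     61      5
5   Omar     72      2
6    Vic     39      2
8   Lena     52      4
filter rows where games >= 52:
  player  games  fouls
3   Nora     54      6
4   Sara     61      5
5   Omar     72      2
8   Lena     52      4
add column fouls_minus_games = t['fouls'] - t['games']:
  player  games  fouls  fouls_minus_games
3   Nora     54      6                -48
4   Sara     61      5                -56
5   Omar     72      2                -70
8   Lena     52      4                -48
add column prod = t['fouls_minus_games'] * t['games']:
  player  games  fouls  fouls_minus_games  prod
3   Nora     54      6                -48 -2592
4   Sara     61      5                -56 -3416
5   Omar     72      2                -70 -5040
8   Lena     52      4                -48 -2496
take first 2 rows:
  player  games  fouls  fouls_minus_games  prod
3   Nora     54      6                -48 -2592
4   Sara     61      5                -56 -3416
Finally, sum of column 'prod' = -6008.

-6008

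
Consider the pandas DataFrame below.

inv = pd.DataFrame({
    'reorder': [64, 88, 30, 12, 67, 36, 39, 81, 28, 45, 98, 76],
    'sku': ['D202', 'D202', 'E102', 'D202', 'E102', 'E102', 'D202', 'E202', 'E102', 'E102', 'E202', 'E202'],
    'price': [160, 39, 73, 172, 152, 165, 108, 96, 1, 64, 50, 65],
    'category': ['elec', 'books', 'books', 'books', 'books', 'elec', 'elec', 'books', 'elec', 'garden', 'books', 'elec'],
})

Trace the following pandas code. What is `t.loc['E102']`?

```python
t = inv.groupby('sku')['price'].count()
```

group by sku, count of price:
sku
D202    4
E102    5
E202    3
Name: price, dtype: int64

5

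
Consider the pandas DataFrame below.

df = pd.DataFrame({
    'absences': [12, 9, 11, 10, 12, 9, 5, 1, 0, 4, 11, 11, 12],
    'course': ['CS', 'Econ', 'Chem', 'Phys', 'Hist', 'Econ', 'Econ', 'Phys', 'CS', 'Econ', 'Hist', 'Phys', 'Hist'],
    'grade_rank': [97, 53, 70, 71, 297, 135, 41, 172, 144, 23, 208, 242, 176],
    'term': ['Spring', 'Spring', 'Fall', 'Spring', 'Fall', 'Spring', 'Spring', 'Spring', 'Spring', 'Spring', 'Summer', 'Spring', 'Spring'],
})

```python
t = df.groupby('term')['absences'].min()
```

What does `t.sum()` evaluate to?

22

group by term, min of absences:
term
Fall      11
Spring     0
Summer    11
Name: absences, dtype: int64
Reading off the sum of the resulting series, we get 22.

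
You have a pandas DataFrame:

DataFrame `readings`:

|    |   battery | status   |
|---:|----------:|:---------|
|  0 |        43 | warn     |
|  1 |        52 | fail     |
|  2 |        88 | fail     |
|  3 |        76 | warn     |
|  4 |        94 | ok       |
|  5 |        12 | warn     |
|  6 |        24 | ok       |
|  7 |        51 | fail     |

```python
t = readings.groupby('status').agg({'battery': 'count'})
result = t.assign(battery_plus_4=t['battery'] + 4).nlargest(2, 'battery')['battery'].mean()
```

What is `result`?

3.0

group by status, count of battery:
        battery
status         
fail          3
ok            2
warn          3
add column battery_plus_4 = t['battery'] + 4:
        battery  battery_plus_4
status                         
fail          3               7
ok            2               6
warn          3               7
take 2 rows with largest battery:
        battery  battery_plus_4
status                         
fail          3               7
warn          3               7
mean of column 'battery' → 3.0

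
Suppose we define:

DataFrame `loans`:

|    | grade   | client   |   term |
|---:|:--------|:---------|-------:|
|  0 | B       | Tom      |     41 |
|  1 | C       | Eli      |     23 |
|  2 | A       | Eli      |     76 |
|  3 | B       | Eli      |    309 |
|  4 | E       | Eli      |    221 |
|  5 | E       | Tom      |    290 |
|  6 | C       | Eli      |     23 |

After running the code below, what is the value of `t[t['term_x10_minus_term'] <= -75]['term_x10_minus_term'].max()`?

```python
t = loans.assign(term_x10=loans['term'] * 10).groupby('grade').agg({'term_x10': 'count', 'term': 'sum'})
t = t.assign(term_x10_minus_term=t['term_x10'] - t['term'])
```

add column term_x10 = loans['term'] * 10:
  grade client  term  term_x10
0     B    Tom    41       410
1     C    Eli    23       230
2     A    Eli    76       760
3     B    Eli   309      3090
4     E    Eli   221      2210
5     E    Tom   290      2900
6     C    Eli    23       230
group by grade: count(term_x10), sum(term):
       term_x10  term
grade                
A             1    76
B             2   350
C             2    46
E             2   511
add column term_x10_minus_term = t['term_x10'] - t['term']:
       term_x10  term  term_x10_minus_term
grade                                     
A             1    76                  -75
B             2   350                 -348
C             2    46                  -44
E             2   511                 -509
filter rows where term_x10_minus_term <= -75:
       term_x10  term  term_x10_minus_term
grade                                     
A             1    76                  -75
B             2   350                 -348
E             2   511                 -509
max of column 'term_x10_minus_term' → -75

-75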